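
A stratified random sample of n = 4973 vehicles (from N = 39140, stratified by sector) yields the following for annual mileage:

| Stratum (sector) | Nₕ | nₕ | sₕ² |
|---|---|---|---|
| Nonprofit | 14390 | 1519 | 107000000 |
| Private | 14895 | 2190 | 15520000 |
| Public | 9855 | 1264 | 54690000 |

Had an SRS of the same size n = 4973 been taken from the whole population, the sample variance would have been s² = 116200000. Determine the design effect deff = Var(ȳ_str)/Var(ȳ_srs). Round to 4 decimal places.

0.5777

Var(ȳ_str) = Σ Wₕ²(1−fₕ)sₕ²/nₕ with Wₕ = Nₕ/39140:
  Nonprofit: (14390/39140)²·(1−1519/14390)·107000000/1519 = 8516.4273
  Private: (14895/39140)²·(1−2190/14895)·15520000/2190 = 875.42942
  Public: (9855/39140)²·(1−1264/9855)·54690000/1264 = 2391.2201
  → Var(ȳ_str) = 11783.077.
Var(ȳ_srs) = (1 − 4973/39140)·116200000/4973 = 20397.348.
deff = 11783.077 / 20397.348 = 0.5777.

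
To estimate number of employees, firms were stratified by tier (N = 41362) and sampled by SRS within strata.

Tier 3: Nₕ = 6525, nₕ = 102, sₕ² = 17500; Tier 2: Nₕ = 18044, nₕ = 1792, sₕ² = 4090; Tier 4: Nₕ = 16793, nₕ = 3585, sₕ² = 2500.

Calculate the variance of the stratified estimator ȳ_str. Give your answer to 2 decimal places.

4.68

Var(ȳ_str) = Σₕ Wₕ²(1 − fₕ)sₕ²/nₕ with Wₕ = Nₕ/N, N = 41362.
Tier 3: Wₕ = 0.15775349; term = 0.15775349²·(1 − 0.01563218)·17500/102 = 4.2029406.
Tier 2: Wₕ = 0.43624583; term = 0.43624583²·(1 − 0.09931279)·4090/1792 = 0.39122074.
Tier 4: Wₕ = 0.40600068; term = 0.40600068²·(1 − 0.21348181)·2500/3585 = 0.090409306.
Sum = 4.6845706.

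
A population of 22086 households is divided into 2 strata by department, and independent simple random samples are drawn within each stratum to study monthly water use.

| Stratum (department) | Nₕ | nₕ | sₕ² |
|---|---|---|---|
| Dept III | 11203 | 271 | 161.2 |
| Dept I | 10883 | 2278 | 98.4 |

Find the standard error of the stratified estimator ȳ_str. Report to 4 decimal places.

Var(ȳ_str) = Σₕ Wₕ²(1 − fₕ)sₕ²/nₕ with Wₕ = Nₕ/N, N = 22086.
Dept III: Wₕ = 0.50724441; term = 0.50724441²·(1 − 0.02418995)·161.2/271 = 0.14934668.
Dept I: Wₕ = 0.49275559; term = 0.49275559²·(1 − 0.20931728)·98.4/2278 = 0.0082929061.
Sum = 0.15763959.
SE = √(0.15763959) = 0.3970.

0.3970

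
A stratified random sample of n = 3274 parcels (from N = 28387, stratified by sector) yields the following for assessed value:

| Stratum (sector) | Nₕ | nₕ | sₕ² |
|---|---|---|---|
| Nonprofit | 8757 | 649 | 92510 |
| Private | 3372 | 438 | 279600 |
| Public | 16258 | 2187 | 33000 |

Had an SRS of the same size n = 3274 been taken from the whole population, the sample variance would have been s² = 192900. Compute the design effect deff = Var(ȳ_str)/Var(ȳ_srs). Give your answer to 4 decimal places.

Var(ȳ_str) = Σ Wₕ²(1−fₕ)sₕ²/nₕ with Wₕ = Nₕ/28387:
  Nonprofit: (8757/28387)²·(1−649/8757)·92510/649 = 12.55955
  Private: (3372/28387)²·(1−438/3372)·279600/438 = 7.837395
  Public: (16258/28387)²·(1−2187/16258)·33000/2187 = 4.2836921
  → Var(ȳ_str) = 24.680637.
Var(ȳ_srs) = (1 − 3274/28387)·192900/3274 = 52.12339.
deff = 24.680637 / 52.12339 = 0.4735.

0.4735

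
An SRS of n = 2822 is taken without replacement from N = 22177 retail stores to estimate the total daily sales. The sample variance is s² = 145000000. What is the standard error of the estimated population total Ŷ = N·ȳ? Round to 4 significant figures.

4.696 × 10^6

Var(Ŷ) = N²·Var(ȳ) = N²·(1 − n/N)·s²/n.
f = 2822/22177 = 0.12724895; Var(ȳ) = 0.87275105·145000000/2822 = 44843.693.
Var(Ŷ) = 22177² · 44843.693 = 2.2054995 × 10^13.
SE(Ŷ) = √(2.2054995 × 10^13) = 4.696 × 10^6.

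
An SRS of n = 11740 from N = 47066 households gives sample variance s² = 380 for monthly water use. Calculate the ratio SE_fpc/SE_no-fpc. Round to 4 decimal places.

0.8664

f = n/N = 11740/47066 = 0.24943696.
SE_no-fpc = √(s²/n) = 0.17991101; SE_fpc = √((1−f)s²/n) = 0.15586598.
Ratio = √(1−f) = 0.86635041.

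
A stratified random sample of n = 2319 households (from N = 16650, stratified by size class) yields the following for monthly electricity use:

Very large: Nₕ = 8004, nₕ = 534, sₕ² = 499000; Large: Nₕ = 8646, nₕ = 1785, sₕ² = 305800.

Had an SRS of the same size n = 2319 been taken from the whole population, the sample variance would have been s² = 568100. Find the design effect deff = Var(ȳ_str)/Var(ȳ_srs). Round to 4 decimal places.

1.1297

Var(ȳ_str) = Σ Wₕ²(1−fₕ)sₕ²/nₕ with Wₕ = Nₕ/16650:
  Very large: (8004/16650)²·(1−534/8004)·499000/534 = 201.53872
  Large: (8646/16650)²·(1−1785/8646)·305800/1785 = 36.658394
  → Var(ȳ_str) = 238.19711.
Var(ȳ_srs) = (1 − 2319/16650)·568100/2319 = 210.85616.
deff = 238.19711 / 210.85616 = 1.1297.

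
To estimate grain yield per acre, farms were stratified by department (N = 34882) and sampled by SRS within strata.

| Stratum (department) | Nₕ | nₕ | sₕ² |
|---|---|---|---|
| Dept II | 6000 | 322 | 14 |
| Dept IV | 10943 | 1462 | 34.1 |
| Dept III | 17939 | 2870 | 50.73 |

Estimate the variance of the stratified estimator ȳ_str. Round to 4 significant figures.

0.007133

Var(ȳ_str) = Σₕ Wₕ²(1 − fₕ)sₕ²/nₕ with Wₕ = Nₕ/N, N = 34882.
Dept II: Wₕ = 0.17200849; term = 0.17200849²·(1 − 0.05366667)·14/322 = 0.0012173516.
Dept IV: Wₕ = 0.31371481; term = 0.31371481²·(1 − 0.13360139)·34.1/1462 = 0.0019888169.
Dept III: Wₕ = 0.51427670; term = 0.51427670²·(1 − 0.15998662)·50.73/2870 = 0.0039270178.
Sum = 0.0071331863.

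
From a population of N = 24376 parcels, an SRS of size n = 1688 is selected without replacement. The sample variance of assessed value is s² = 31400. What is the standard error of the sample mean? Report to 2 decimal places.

Under SRS without replacement, Var(ȳ) = (1 − f)·s²/n with f = n/N = 1688/24376 = 0.06924844.
Var(ȳ) = (1 − 0.06924844)·31400/1688 = 0.93075156·18.601896 = 17.313743.
SE(ȳ) = √(17.313743) = 4.16.

4.16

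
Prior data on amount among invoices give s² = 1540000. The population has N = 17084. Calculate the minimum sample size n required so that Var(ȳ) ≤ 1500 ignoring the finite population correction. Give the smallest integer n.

Without fpc, n₀ = s²/D = 1540000/1500 = 1026.6667.
Rounding up, n = 1027.

1027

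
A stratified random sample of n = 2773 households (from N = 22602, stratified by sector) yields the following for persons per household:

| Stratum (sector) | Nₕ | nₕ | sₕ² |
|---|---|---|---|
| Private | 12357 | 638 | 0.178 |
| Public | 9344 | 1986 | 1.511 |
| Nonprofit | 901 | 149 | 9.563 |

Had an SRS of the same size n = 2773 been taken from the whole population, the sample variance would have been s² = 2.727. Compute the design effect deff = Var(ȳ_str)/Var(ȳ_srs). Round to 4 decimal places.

Var(ȳ_str) = Σ Wₕ²(1−fₕ)sₕ²/nₕ with Wₕ = Nₕ/22602:
  Private: (12357/22602)²·(1−638/12357)·0.178/638 = 7.9087743 × 10^-5
  Public: (9344/22602)²·(1−1986/9344)·1.511/1986 = 1.0239626 × 10^-4
  Nonprofit: (901/22602)²·(1−149/901)·9.563/149 = 8.5124932 × 10^-5
  → Var(ȳ_str) = 2.6660894 × 10^-4.
Var(ȳ_srs) = (1 − 2773/22602)·2.727/2773 = 8.6275843 × 10^-4.
deff = (2.6660894 × 10^-4) / (8.6275843 × 10^-4) = 0.3090.

0.3090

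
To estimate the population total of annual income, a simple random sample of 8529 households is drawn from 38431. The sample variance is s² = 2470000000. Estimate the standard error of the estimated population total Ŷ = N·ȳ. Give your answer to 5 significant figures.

1.8243 × 10^7

Var(Ŷ) = N²·Var(ȳ) = N²·(1 − n/N)·s²/n.
f = 8529/38431 = 0.22193021; Var(ȳ) = 0.77806979·2470000000/8529 = 225329.16.
Var(Ŷ) = 38431² · 225329.16 = 3.3279805 × 10^14.
SE(Ŷ) = √(3.3279805 × 10^14) = 1.8243 × 10^7.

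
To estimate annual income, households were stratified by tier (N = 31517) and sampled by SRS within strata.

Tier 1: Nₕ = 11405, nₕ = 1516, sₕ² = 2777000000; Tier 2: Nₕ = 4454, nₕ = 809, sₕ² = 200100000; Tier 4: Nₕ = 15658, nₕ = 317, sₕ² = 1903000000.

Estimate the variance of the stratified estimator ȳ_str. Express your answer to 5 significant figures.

Var(ȳ_str) = Σₕ Wₕ²(1 − fₕ)sₕ²/nₕ with Wₕ = Nₕ/N, N = 31517.
Tier 1: Wₕ = 0.36186820; term = 0.36186820²·(1 − 0.13292416)·2777000000/1516 = 207986.24.
Tier 2: Wₕ = 0.14132056; term = 0.14132056²·(1 − 0.18163449)·200100000/809 = 4042.5609.
Tier 4: Wₕ = 0.49681124; term = 0.49681124²·(1 − 0.02024524)·1903000000/317 = 1.4517096 × 10^6.
Sum = 1.6637384 × 10^6.

1.6637 × 10^6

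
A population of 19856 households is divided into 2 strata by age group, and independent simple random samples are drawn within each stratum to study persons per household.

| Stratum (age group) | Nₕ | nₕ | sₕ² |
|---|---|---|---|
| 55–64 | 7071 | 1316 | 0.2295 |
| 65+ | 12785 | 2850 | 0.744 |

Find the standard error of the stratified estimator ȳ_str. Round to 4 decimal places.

Var(ȳ_str) = Σₕ Wₕ²(1 − fₕ)sₕ²/nₕ with Wₕ = Nₕ/N, N = 19856.
55–64: Wₕ = 0.35611402; term = 0.35611402²·(1 − 0.18611229)·0.2295/1316 = 1.7999873 × 10^-5.
65+: Wₕ = 0.64388598; term = 0.64388598²·(1 − 0.22291748)·0.744/2850 = 8.4103322 × 10^-5.
Sum = 1.021032 × 10^-4.
SE = √(1.021032 × 10^-4) = 0.0101.

0.0101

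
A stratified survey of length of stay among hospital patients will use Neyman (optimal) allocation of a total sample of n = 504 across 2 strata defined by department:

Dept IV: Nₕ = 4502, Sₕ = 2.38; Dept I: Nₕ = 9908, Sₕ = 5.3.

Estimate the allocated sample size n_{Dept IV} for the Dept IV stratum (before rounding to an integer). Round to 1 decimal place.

Neyman allocation: nₕ = n·NₕSₕ / Σⱼ NⱼSⱼ.
Σ NⱼSⱼ = 4502·2.38 + 9908·5.3 = 63227.16.
n_{Dept IV} = 504·4502·2.38 / 63227.16 = 85.4.

85.4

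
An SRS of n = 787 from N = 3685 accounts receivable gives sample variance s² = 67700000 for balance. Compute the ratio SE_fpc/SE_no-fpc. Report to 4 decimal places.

f = n/N = 787/3685 = 0.21356852.
SE_no-fpc = √(s²/n) = 293.29656; SE_fpc = √((1−f)s²/n) = 260.09824.
Ratio = √(1−f) = 0.88680972.

0.8868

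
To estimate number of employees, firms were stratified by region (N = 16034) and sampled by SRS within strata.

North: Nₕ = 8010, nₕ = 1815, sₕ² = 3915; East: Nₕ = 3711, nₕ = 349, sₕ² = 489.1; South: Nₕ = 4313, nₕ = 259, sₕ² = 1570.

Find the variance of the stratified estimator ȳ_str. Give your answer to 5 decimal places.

Var(ȳ_str) = Σₕ Wₕ²(1 − fₕ)sₕ²/nₕ with Wₕ = Nₕ/N, N = 16034.
North: Wₕ = 0.49956343; term = 0.49956343²·(1 − 0.22659176)·3915/1815 = 0.41633719.
East: Wₕ = 0.23144568; term = 0.23144568²·(1 − 0.09404473)·489.1/349 = 0.068010684.
South: Wₕ = 0.26899089; term = 0.26899089²·(1 − 0.06005101)·1570/259 = 0.41226772.
Sum = 0.89661559.

0.89662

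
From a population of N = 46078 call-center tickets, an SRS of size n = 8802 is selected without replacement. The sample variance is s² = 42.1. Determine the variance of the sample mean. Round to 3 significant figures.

Under SRS without replacement, Var(ȳ) = (1 − f)·s²/n with f = n/N = 8802/46078 = 0.19102392.
Var(ȳ) = (1 − 0.19102392)·42.1/8802 = 0.80897608·0.0047830039 = 0.0038693357.

0.00387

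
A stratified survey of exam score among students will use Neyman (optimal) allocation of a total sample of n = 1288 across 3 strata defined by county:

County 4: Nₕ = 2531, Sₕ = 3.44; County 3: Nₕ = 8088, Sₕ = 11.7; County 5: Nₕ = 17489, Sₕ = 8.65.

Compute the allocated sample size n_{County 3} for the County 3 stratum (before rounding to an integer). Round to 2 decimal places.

478.69

Neyman allocation: nₕ = n·NₕSₕ / Σⱼ NⱼSⱼ.
Σ NⱼSⱼ = 2531·3.44 + 8088·11.7 + 17489·8.65 = 254616.09.
n_{County 3} = 1288·8088·11.7 / 254616.09 = 478.69.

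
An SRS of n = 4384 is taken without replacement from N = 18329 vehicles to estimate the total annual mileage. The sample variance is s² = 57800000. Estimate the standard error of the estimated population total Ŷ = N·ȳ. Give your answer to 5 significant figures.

1.8357 × 10^6

Var(Ŷ) = N²·Var(ȳ) = N²·(1 − n/N)·s²/n.
f = 4384/18329 = 0.23918381; Var(ȳ) = 0.76081619·57800000/4384 = 10030.834.
Var(Ŷ) = 18329² · 10030.834 = 3.3698812 × 10^12.
SE(Ŷ) = √(3.3698812 × 10^12) = 1.8357 × 10^6.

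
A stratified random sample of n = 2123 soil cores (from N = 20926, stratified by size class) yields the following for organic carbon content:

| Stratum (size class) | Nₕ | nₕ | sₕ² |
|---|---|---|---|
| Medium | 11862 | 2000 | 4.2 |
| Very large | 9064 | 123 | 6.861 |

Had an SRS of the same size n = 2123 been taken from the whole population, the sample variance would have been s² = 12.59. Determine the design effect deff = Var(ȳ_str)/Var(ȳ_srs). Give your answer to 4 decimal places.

2.0426

Var(ȳ_str) = Σ Wₕ²(1−fₕ)sₕ²/nₕ with Wₕ = Nₕ/20926:
  Medium: (11862/20926)²·(1−2000/11862)·4.2/2000 = 5.6100893 × 10^-4
  Very large: (9064/20926)²·(1−123/9064)·6.861/123 = 0.010323236
  → Var(ȳ_str) = 0.010884245.
Var(ȳ_srs) = (1 − 2123/20926)·12.59/2123 = 0.0053286434.
deff = 0.010884245 / 0.0053286434 = 2.0426.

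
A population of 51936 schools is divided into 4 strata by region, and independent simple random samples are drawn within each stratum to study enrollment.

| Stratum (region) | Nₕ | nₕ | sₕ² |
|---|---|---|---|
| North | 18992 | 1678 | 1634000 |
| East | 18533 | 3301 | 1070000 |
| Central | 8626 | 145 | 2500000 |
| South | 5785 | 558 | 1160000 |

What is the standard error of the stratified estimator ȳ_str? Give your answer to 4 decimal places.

25.3684

Var(ȳ_str) = Σₕ Wₕ²(1 − fₕ)sₕ²/nₕ with Wₕ = Nₕ/N, N = 51936.
North: Wₕ = 0.36568084; term = 0.36568084²·(1 − 0.08835299)·1634000/1678 = 118.71107.
East: Wₕ = 0.35684304; term = 0.35684304²·(1 − 0.17811471)·1070000/3301 = 33.923755.
Central: Wₕ = 0.16608903; term = 0.16608903²·(1 − 0.01680965)·2500000/145 = 467.61833.
South: Wₕ = 0.11138709; term = 0.11138709²·(1 − 0.09645635)·1160000/558 = 23.304654.
Sum = 643.55781.
SE = √(643.55781) = 25.3684.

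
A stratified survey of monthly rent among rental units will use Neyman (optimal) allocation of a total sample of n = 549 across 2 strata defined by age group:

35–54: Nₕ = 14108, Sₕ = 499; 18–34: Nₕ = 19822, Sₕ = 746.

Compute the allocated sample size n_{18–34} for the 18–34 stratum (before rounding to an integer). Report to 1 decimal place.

371.9

Neyman allocation: nₕ = n·NₕSₕ / Σⱼ NⱼSⱼ.
Σ NⱼSⱼ = 14108·499 + 19822·746 = 2.1827104 × 10^7.
n_{18–34} = 549·19822·746 / (2.1827104 × 10^7) = 371.9.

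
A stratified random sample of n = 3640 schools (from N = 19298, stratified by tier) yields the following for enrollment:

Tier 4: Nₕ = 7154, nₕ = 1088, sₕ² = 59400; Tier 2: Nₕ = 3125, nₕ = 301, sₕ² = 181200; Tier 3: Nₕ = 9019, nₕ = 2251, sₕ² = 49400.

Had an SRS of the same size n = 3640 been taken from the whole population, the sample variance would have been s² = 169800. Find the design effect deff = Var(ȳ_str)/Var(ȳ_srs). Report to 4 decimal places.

Var(ȳ_str) = Σ Wₕ²(1−fₕ)sₕ²/nₕ with Wₕ = Nₕ/19298:
  Tier 4: (7154/19298)²·(1−1088/7154)·59400/1088 = 6.3618626
  Tier 2: (3125/19298)²·(1−301/3125)·181200/301 = 14.26533
  Tier 3: (9019/19298)²·(1−2251/9019)·49400/2251 = 3.5970426
  → Var(ȳ_str) = 24.224235.
Var(ȳ_srs) = (1 − 3640/19298)·169800/3640 = 37.849512.
deff = 24.224235 / 37.849512 = 0.6400.

0.6400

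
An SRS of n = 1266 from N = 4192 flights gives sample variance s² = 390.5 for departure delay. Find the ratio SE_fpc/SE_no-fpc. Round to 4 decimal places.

0.8355

f = n/N = 1266/4192 = 0.30200382.
SE_no-fpc = √(s²/n) = 0.55538439; SE_fpc = √((1−f)s²/n) = 0.46400236.
Ratio = √(1−f) = 0.83546166.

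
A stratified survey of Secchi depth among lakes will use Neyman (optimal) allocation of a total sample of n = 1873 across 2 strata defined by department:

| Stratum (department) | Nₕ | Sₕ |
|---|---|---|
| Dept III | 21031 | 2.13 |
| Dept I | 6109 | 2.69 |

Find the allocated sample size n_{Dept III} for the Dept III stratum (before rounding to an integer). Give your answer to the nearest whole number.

1370

Neyman allocation: nₕ = n·NₕSₕ / Σⱼ NⱼSⱼ.
Σ NⱼSⱼ = 21031·2.13 + 6109·2.69 = 61229.24.
n_{Dept III} = 1873·21031·2.13 / 61229.24 = 1370.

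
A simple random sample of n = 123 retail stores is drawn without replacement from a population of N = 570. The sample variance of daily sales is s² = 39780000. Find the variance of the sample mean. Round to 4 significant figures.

253600

Under SRS without replacement, Var(ȳ) = (1 − f)·s²/n with f = n/N = 123/570 = 0.21578947.
Var(ȳ) = (1 − 0.21578947)·39780000/123 = 0.78421053·323414.63 = 253625.16.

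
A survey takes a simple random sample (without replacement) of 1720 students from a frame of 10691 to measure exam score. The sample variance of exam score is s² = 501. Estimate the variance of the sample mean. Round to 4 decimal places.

Under SRS without replacement, Var(ȳ) = (1 − f)·s²/n with f = n/N = 1720/10691 = 0.16088299.
Var(ȳ) = (1 − 0.16088299)·501/1720 = 0.83911701·0.29127907 = 0.24441722.

0.2444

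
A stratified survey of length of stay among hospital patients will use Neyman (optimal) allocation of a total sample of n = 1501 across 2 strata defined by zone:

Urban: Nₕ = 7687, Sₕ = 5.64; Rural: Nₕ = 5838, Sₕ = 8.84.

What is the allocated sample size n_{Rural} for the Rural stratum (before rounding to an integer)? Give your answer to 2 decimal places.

Neyman allocation: nₕ = n·NₕSₕ / Σⱼ NⱼSⱼ.
Σ NⱼSⱼ = 7687·5.64 + 5838·8.84 = 94962.6.
n_{Rural} = 1501·5838·8.84 / 94962.6 = 815.73.

815.73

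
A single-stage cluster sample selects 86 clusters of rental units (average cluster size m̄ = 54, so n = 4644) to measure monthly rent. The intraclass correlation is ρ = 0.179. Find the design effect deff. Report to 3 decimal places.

deff = 1 + (54 − 1)·0.179 = 1 + 9.487 = 10.487.

10.487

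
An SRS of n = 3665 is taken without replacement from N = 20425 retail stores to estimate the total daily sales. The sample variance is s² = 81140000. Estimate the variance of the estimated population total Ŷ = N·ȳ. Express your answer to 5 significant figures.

7.5787 × 10^12

Var(Ŷ) = N²·Var(ȳ) = N²·(1 − n/N)·s²/n.
f = 3665/20425 = 0.17943696; Var(ȳ) = 0.82056304·81140000/3665 = 18166.572.
Var(Ŷ) = 20425² · 18166.572 = 7.5787419 × 10^12.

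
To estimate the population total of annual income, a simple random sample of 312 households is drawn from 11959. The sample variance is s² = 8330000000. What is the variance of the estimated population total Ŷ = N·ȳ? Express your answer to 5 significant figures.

Var(Ŷ) = N²·Var(ȳ) = N²·(1 − n/N)·s²/n.
f = 312/11959 = 0.02608914; Var(ȳ) = 0.97391086·8330000000/312 = 2.6002171 × 10^7.
Var(Ŷ) = 11959² · (2.6002171 × 10^7) = 3.7187702 × 10^15.

3.7188 × 10^15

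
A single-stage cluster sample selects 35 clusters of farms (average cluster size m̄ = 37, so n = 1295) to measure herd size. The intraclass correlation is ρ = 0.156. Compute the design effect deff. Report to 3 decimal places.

deff = 1 + (37 − 1)·0.156 = 1 + 5.616 = 6.616.

6.616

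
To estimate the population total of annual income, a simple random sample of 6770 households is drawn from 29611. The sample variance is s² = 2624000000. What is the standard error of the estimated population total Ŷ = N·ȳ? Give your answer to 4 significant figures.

1.619 × 10^7

Var(Ŷ) = N²·Var(ȳ) = N²·(1 − n/N)·s²/n.
f = 6770/29611 = 0.22863125; Var(ȳ) = 0.77136875·2624000000/6770 = 298976.6.
Var(Ŷ) = 29611² · 298976.6 = 2.6214607 × 10^14.
SE(Ŷ) = √(2.6214607 × 10^14) = 1.619 × 10^7.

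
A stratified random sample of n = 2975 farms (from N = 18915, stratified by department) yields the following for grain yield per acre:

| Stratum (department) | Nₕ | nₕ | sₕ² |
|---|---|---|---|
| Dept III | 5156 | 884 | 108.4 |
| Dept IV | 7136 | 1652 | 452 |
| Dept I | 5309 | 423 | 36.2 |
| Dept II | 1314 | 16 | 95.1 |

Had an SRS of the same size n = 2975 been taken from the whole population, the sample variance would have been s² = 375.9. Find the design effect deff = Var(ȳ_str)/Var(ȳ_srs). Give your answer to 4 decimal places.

0.6763

Var(ȳ_str) = Σ Wₕ²(1−fₕ)sₕ²/nₕ with Wₕ = Nₕ/18915:
  Dept III: (5156/18915)²·(1−884/5156)·108.4/884 = 0.0075493312
  Dept IV: (7136/18915)²·(1−1652/7136)·452/1652 = 0.029927331
  Dept I: (5309/18915)²·(1−423/5309)·36.2/423 = 0.006204713
  Dept II: (1314/18915)²·(1−16/1314)·95.1/16 = 0.028334653
  → Var(ȳ_str) = 0.072016028.
Var(ȳ_srs) = (1 − 2975/18915)·375.9/2975 = 0.10647982.
deff = 0.072016028 / 0.10647982 = 0.6763.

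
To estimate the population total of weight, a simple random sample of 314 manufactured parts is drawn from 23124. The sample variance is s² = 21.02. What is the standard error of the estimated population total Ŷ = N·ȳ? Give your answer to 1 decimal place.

5942.2

Var(Ŷ) = N²·Var(ȳ) = N²·(1 − n/N)·s²/n.
f = 314/23124 = 0.01357897; Var(ȳ) = 0.98642103·21.02/314 = 0.066033663.
Var(Ŷ) = 23124² · 0.066033663 = 3.5309479 × 10^7.
SE(Ŷ) = √(3.5309479 × 10^7) = 5942.2.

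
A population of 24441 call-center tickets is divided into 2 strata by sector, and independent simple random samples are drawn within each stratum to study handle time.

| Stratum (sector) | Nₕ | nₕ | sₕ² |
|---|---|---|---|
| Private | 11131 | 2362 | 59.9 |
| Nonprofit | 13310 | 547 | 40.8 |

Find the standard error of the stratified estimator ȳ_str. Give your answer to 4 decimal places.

Var(ȳ_str) = Σₕ Wₕ²(1 − fₕ)sₕ²/nₕ with Wₕ = Nₕ/N, N = 24441.
Private: Wₕ = 0.45542326; term = 0.45542326²·(1 − 0.21220016)·59.9/2362 = 0.0041437471.
Nonprofit: Wₕ = 0.54457674; term = 0.54457674²·(1 − 0.04109692)·40.8/547 = 0.021211223.
Sum = 0.02535497.
SE = √(0.02535497) = 0.1592.

0.1592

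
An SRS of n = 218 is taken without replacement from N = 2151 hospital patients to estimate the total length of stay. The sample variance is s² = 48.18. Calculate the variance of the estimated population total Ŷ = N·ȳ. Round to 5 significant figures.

918930

Var(Ŷ) = N²·Var(ȳ) = N²·(1 − n/N)·s²/n.
f = 218/2151 = 0.10134821; Var(ȳ) = 0.89865179·48.18/218 = 0.19861029.
Var(Ŷ) = 2151² · 0.19861029 = 918930.29.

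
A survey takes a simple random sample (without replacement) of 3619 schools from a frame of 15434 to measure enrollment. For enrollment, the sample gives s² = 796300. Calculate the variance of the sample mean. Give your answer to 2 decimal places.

Under SRS without replacement, Var(ȳ) = (1 − f)·s²/n with f = n/N = 3619/15434 = 0.23448231.
Var(ȳ) = (1 − 0.23448231)·796300/3619 = 0.76551769·220.03316 = 168.43927.

168.44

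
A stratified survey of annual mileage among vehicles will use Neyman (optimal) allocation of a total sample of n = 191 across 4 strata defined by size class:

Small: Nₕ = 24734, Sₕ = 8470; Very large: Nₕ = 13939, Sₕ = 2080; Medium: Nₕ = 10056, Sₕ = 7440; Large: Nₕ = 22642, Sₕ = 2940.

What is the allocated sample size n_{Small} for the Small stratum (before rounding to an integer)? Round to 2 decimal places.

105.33

Neyman allocation: nₕ = n·NₕSₕ / Σⱼ NⱼSⱼ.
Σ NⱼSⱼ = 24734·8470 + 13939·2080 + 10056·7440 + 22642·2940 = 3.7987422 × 10^8.
n_{Small} = 191·24734·8470 / (3.7987422 × 10^8) = 105.33.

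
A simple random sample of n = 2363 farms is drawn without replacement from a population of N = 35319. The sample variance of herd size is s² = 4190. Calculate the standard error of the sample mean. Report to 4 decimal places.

1.2863

Under SRS without replacement, Var(ȳ) = (1 − f)·s²/n with f = n/N = 2363/35319 = 0.06690450.
Var(ȳ) = (1 − 0.06690450)·4190/2363 = 0.93309550·1.7731697 = 1.6545367.
SE(ȳ) = √(1.6545367) = 1.2863.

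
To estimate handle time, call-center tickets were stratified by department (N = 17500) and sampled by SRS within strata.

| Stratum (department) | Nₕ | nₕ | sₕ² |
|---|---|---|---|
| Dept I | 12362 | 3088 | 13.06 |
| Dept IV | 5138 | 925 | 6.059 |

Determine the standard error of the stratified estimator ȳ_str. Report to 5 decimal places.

Var(ȳ_str) = Σₕ Wₕ²(1 − fₕ)sₕ²/nₕ with Wₕ = Nₕ/N, N = 17500.
Dept I: Wₕ = 0.70640000; term = 0.70640000²·(1 − 0.24979777)·13.06/3088 = 0.0015832359.
Dept IV: Wₕ = 0.29360000; term = 0.29360000²·(1 − 0.18003114)·6.059/925 = 4.6298688 × 10^-4.
Sum = 0.0020462228.
SE = √(0.0020462228) = 0.04524.

0.04524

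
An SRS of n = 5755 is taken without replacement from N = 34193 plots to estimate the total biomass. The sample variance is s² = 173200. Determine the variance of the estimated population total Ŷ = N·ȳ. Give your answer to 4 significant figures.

2.926 × 10^10

Var(Ŷ) = N²·Var(ȳ) = N²·(1 − n/N)·s²/n.
f = 5755/34193 = 0.16830930; Var(ȳ) = 0.83169070·173200/5755 = 25.030205.
Var(Ŷ) = 34193² · 25.030205 = 2.9264346 × 10^10.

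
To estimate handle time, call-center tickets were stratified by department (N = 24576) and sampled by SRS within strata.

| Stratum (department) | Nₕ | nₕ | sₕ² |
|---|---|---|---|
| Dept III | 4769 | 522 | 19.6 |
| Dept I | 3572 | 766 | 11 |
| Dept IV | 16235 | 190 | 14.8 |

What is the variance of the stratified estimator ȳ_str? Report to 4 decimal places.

0.0351

Var(ȳ_str) = Σₕ Wₕ²(1 − fₕ)sₕ²/nₕ with Wₕ = Nₕ/N, N = 24576.
Dept III: Wₕ = 0.19405111; term = 0.19405111²·(1 − 0.10945691)·19.6/522 = 0.0012591363.
Dept I: Wₕ = 0.14534505; term = 0.14534505²·(1 − 0.21444569)·11/766 = 2.3830911 × 10^-4.
Dept IV: Wₕ = 0.66060384; term = 0.66060384²·(1 − 0.01170311)·14.8/190 = 0.033595239.
Sum = 0.035092684.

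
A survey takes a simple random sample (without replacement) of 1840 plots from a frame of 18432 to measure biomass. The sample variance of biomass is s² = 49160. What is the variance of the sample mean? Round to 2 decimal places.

Under SRS without replacement, Var(ȳ) = (1 − f)·s²/n with f = n/N = 1840/18432 = 0.09982639.
Var(ȳ) = (1 − 0.09982639)·49160/1840 = 0.90017361·26.717391 = 24.050291.

24.05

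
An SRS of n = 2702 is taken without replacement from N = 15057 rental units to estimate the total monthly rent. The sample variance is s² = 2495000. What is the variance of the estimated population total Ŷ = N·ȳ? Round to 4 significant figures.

1.718 × 10^11

Var(Ŷ) = N²·Var(ȳ) = N²·(1 − n/N)·s²/n.
f = 2702/15057 = 0.17945142; Var(ȳ) = 0.82054858·2495000/2702 = 757.68642.
Var(Ŷ) = 15057² · 757.68642 = 1.7177755 × 10^11.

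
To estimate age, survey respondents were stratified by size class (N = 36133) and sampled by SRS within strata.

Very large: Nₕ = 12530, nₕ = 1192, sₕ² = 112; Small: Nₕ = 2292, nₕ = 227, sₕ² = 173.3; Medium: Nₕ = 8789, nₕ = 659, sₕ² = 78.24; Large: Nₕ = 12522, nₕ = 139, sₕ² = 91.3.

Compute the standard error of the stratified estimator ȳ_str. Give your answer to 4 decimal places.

Var(ȳ_str) = Σₕ Wₕ²(1 − fₕ)sₕ²/nₕ with Wₕ = Nₕ/N, N = 36133.
Very large: Wₕ = 0.34677442; term = 0.34677442²·(1 − 0.09513168)·112/1192 = 0.01022401.
Small: Wₕ = 0.06343232; term = 0.06343232²·(1 − 0.09904014)·173.3/227 = 0.0027675746.
Medium: Wₕ = 0.24324025; term = 0.24324025²·(1 − 0.07498009)·78.24/659 = 0.0064977859.
Large: Wₕ = 0.34655301; term = 0.34655301²·(1 − 0.01110046)·91.3/139 = 0.078009502.
Sum = 0.097498873.
SE = √(0.097498873) = 0.3122.

0.3122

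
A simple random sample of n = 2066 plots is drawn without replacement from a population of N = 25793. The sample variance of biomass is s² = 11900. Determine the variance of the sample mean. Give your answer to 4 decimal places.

Under SRS without replacement, Var(ȳ) = (1 − f)·s²/n with f = n/N = 2066/25793 = 0.08009925.
Var(ȳ) = (1 − 0.08009925)·11900/2066 = 0.91990075·5.7599226 = 5.2985571.

5.2986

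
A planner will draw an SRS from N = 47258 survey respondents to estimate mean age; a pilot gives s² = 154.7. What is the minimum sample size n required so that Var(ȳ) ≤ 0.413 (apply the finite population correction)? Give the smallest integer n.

372

Without fpc, n₀ = s²/D = 154.7/0.413 = 374.5763.
With fpc, (1 − n/N)·s²/n ≤ D requires n ≥ n₀/(1 + n₀/N) = 374.5763/(1 + 374.5763/47258) = 371.6307.
Rounding up, n = 372.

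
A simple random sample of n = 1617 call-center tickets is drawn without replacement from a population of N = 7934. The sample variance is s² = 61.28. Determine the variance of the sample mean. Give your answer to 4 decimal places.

Under SRS without replacement, Var(ȳ) = (1 − f)·s²/n with f = n/N = 1617/7934 = 0.20380640.
Var(ȳ) = (1 − 0.20380640)·61.28/1617 = 0.79619360·0.037897341 = 0.03017362.

0.0302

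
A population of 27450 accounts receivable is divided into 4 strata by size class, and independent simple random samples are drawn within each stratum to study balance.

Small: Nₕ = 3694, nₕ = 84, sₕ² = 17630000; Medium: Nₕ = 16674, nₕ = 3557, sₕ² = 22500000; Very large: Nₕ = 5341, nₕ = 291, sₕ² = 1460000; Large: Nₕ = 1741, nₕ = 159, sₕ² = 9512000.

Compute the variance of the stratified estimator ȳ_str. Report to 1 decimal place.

5948.8

Var(ȳ_str) = Σₕ Wₕ²(1 − fₕ)sₕ²/nₕ with Wₕ = Nₕ/N, N = 27450.
Small: Wₕ = 0.13457195; term = 0.13457195²·(1 − 0.02273958)·17630000/84 = 3714.4321.
Medium: Wₕ = 0.60743169; term = 0.60743169²·(1 − 0.21332614)·22500000/3557 = 1836.0659.
Very large: Wₕ = 0.19457195; term = 0.19457195²·(1 − 0.05448418)·1460000/291 = 179.59288.
Large: Wₕ = 0.06342441; term = 0.06342441²·(1 − 0.09132682)·9512000/159 = 218.67305.
Sum = 5948.7639.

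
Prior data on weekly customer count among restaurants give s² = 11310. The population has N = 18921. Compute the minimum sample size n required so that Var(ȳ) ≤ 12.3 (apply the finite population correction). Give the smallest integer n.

877

Without fpc, n₀ = s²/D = 11310/12.3 = 919.5122.
With fpc, (1 − n/N)·s²/n ≤ D requires n ≥ n₀/(1 + n₀/N) = 919.5122/(1 + 919.5122/18921) = 876.8972.
Rounding up, n = 877.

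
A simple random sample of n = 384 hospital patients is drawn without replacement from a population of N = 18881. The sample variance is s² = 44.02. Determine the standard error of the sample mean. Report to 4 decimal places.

Under SRS without replacement, Var(ȳ) = (1 − f)·s²/n with f = n/N = 384/18881 = 0.02033791.
Var(ȳ) = (1 − 0.02033791)·44.02/384 = 0.97966209·0.11463542 = 0.11230397.
SE(ȳ) = √(0.11230397) = 0.3351.

0.3351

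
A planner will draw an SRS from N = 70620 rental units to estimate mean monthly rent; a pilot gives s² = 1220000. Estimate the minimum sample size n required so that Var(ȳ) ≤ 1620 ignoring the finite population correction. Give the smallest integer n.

754

Without fpc, n₀ = s²/D = 1220000/1620 = 753.0864.
Rounding up, n = 754.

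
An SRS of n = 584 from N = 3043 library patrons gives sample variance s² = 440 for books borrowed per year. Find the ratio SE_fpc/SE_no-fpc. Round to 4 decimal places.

0.8989

f = n/N = 584/3043 = 0.19191587.
SE_no-fpc = √(s²/n) = 0.86800038; SE_fpc = √((1−f)s²/n) = 0.78027592.
Ratio = √(1−f) = 0.89893500.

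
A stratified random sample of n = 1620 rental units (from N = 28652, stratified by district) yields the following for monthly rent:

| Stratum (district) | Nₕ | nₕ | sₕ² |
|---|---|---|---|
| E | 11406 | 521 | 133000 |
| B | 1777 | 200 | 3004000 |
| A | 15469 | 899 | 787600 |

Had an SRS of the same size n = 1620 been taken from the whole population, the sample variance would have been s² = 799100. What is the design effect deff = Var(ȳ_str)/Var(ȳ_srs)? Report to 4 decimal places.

0.7100

Var(ȳ_str) = Σ Wₕ²(1−fₕ)sₕ²/nₕ with Wₕ = Nₕ/28652:
  E: (11406/28652)²·(1−521/11406)·133000/521 = 38.60698
  B: (1777/28652)²·(1−200/1777)·3004000/200 = 51.271871
  A: (15469/28652)²·(1−899/15469)·787600/899 = 240.52373
  → Var(ȳ_str) = 330.40258.
Var(ȳ_srs) = (1 − 1620/28652)·799100/1620 = 465.38175.
deff = 330.40258 / 465.38175 = 0.7100.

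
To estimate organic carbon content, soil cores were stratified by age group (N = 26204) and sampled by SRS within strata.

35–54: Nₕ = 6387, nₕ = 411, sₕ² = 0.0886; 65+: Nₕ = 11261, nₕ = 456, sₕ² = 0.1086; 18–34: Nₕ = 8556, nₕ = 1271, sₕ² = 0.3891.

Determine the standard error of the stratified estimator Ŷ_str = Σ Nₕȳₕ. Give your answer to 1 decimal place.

Var(Ŷ_str) = Σₕ Nₕ²(1 − fₕ)sₕ²/nₕ.
35–54: 6387²·(1 − 411/6387)·0.0886/411 = 8228.097.
65+: 11261²·(1 − 456/11261)·0.1086/456 = 28977.887.
18–34: 8556²·(1 − 1271/8556)·0.3891/1271 = 19081.654.
Sum = 56287.638.
SE = √(56287.638) = 237.3.

237.3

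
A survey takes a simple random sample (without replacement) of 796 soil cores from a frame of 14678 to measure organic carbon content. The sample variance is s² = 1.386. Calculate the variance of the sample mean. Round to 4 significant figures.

Under SRS without replacement, Var(ȳ) = (1 − f)·s²/n with f = n/N = 796/14678 = 0.05423082.
Var(ȳ) = (1 − 0.05423082)·1.386/796 = 0.94576918·0.001741206 = 0.001646779.

0.001647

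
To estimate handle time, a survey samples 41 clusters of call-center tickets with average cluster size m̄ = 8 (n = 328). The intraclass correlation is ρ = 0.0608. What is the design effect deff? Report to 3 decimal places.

deff = 1 + (8 − 1)·0.0608 = 1 + 0.4256 = 1.4256.

1.426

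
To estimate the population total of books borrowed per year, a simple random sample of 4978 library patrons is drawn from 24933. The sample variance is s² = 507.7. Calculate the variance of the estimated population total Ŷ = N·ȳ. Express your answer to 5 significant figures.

Var(Ŷ) = N²·Var(ȳ) = N²·(1 − n/N)·s²/n.
f = 4978/24933 = 0.19965508; Var(ȳ) = 0.80034492·507.7/4978 = 0.081626179.
Var(Ŷ) = 24933² · 0.081626179 = 5.0743281 × 10^7.

5.0743 × 10^7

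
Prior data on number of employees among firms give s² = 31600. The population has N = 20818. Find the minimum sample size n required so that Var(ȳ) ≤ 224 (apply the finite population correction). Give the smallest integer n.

141

Without fpc, n₀ = s²/D = 31600/224 = 141.0714.
With fpc, (1 − n/N)·s²/n ≤ D requires n ≥ n₀/(1 + n₀/N) = 141.0714/(1 + 141.0714/20818) = 140.1219.
Rounding up, n = 141.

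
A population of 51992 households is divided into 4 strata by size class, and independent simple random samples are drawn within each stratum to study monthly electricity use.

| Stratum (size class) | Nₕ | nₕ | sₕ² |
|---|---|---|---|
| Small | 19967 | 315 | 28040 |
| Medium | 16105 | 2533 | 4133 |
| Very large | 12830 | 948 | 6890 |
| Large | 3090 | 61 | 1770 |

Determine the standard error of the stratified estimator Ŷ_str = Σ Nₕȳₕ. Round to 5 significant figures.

191480

Var(Ŷ_str) = Σₕ Nₕ²(1 − fₕ)sₕ²/nₕ.
Small: 19967²·(1 − 315/19967)·28040/315 = 3.4929071 × 10^10.
Medium: 16105²·(1 − 2533/16105)·4133/2533 = 3.566439 × 10^8.
Very large: 12830²·(1 − 948/12830)·6890/948 = 1.1079677 × 10^9.
Large: 3090²·(1 − 61/3090)·1770/61 = 2.7158213 × 10^8.
Sum = 3.6665265 × 10^10.
SE = √(3.6665265 × 10^10) = 191480.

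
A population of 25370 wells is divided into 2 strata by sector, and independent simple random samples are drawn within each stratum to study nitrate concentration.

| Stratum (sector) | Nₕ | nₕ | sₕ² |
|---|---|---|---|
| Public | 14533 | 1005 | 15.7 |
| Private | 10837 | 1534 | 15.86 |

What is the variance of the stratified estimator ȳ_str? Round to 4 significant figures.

0.006391

Var(ȳ_str) = Σₕ Wₕ²(1 − fₕ)sₕ²/nₕ with Wₕ = Nₕ/N, N = 25370.
Public: Wₕ = 0.57284194; term = 0.57284194²·(1 − 0.06915296)·15.7/1005 = 0.0047717922.
Private: Wₕ = 0.42715806; term = 0.42715806²·(1 − 0.14155209)·15.86/1534 = 0.0016194554.
Sum = 0.0063912476.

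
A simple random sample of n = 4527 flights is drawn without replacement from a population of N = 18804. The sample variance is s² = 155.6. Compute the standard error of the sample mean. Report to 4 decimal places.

0.1615

Under SRS without replacement, Var(ȳ) = (1 − f)·s²/n with f = n/N = 4527/18804 = 0.24074665.
Var(ȳ) = (1 − 0.24074665)·155.6/4527 = 0.75925335·0.034371548 = 0.026096713.
SE(ȳ) = √(0.026096713) = 0.1615.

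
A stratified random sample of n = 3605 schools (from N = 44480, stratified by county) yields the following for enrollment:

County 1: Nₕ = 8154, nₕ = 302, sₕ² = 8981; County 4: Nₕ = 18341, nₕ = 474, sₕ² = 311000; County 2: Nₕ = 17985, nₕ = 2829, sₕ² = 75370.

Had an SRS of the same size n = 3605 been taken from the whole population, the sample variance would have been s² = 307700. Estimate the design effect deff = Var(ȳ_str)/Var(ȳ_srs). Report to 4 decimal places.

1.4446

Var(ȳ_str) = Σ Wₕ²(1−fₕ)sₕ²/nₕ with Wₕ = Nₕ/44480:
  County 1: (8154/44480)²·(1−302/8154)·8981/302 = 0.96236361
  County 4: (18341/44480)²·(1−474/18341)·311000/474 = 108.67437
  County 2: (17985/44480)²·(1−2829/17985)·75370/2829 = 3.6705492
  → Var(ȳ_str) = 113.30728.
Var(ȳ_srs) = (1 − 3605/44480)·307700/3605 = 78.43596.
deff = 113.30728 / 78.43596 = 1.4446.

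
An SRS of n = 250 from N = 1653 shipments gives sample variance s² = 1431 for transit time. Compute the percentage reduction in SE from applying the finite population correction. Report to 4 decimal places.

7.8718

f = n/N = 250/1653 = 0.15124017.
SE_no-fpc = √(s²/n) = 2.3924882; SE_fpc = √((1−f)s²/n) = 2.2041555.
Ratio = √(1−f) = 0.92128162. Reduction = 100·(1 − 0.92128162) = 7.8718%.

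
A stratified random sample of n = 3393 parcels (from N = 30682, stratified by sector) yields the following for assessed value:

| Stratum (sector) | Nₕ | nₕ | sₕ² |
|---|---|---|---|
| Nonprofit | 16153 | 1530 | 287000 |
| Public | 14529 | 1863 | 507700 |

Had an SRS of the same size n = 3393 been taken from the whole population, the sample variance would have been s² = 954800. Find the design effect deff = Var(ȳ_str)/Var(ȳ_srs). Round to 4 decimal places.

Var(ȳ_str) = Σ Wₕ²(1−fₕ)sₕ²/nₕ with Wₕ = Nₕ/30682:
  Nonprofit: (16153/30682)²·(1−1530/16153)·287000/1530 = 47.066598
  Public: (14529/30682)²·(1−1863/14529)·507700/1863 = 53.27239
  → Var(ȳ_str) = 100.33899.
Var(ȳ_srs) = (1 − 3393/30682)·954800/3393 = 250.28367.
deff = 100.33899 / 250.28367 = 0.4009.

0.4009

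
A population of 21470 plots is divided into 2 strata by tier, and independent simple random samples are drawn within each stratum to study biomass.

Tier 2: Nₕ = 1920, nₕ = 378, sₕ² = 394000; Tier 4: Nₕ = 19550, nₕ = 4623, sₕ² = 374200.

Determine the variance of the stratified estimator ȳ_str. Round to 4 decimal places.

57.9377

Var(ȳ_str) = Σₕ Wₕ²(1 − fₕ)sₕ²/nₕ with Wₕ = Nₕ/N, N = 21470.
Tier 2: Wₕ = 0.08942711; term = 0.08942711²·(1 − 0.19687500)·394000/378 = 6.6946201.
Tier 4: Wₕ = 0.91057289; term = 0.91057289²·(1 − 0.23647059)·374200/4623 = 51.243065.
Sum = 57.937685.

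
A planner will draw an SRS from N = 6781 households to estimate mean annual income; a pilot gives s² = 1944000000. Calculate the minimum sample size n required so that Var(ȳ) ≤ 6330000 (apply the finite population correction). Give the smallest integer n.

294

Without fpc, n₀ = s²/D = 1944000000/6330000 = 307.1090.
With fpc, (1 − n/N)·s²/n ≤ D requires n ≥ n₀/(1 + n₀/N) = 307.1090/(1 + 307.1090/6781) = 293.8028.
Rounding up, n = 294.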